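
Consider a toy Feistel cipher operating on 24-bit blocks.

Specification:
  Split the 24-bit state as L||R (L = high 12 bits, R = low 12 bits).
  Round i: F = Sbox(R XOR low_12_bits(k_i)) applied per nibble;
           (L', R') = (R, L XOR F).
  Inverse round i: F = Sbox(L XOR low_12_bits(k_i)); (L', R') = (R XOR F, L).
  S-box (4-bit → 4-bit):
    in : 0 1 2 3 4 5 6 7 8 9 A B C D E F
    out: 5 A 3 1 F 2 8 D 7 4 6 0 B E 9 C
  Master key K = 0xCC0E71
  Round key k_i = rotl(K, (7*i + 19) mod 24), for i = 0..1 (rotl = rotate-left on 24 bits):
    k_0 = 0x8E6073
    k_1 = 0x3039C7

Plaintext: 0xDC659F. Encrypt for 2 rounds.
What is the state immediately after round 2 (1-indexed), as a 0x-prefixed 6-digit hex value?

0xF5DDD9

s_0 = plaintext = 0xDC659F
s_1 = Round(s_0, k_0) = 0x59FF5D
s_2 = Round(s_1, k_1) = 0xF5DDD9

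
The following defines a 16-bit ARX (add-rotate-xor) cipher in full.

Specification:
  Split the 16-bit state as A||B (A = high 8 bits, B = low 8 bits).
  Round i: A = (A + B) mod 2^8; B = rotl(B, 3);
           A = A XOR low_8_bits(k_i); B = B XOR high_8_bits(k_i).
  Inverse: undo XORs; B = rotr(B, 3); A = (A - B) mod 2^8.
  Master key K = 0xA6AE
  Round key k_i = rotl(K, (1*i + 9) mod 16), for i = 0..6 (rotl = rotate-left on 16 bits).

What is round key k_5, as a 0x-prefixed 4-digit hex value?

K = 0xA6AE
k_0 = rotl(K, (1*0+9) mod 16) = rotl(K, 9) = 0x5D4D
k_1 = rotl(K, (1*1+9) mod 16) = rotl(K, 10) = 0xBA9A
k_2 = rotl(K, (1*2+9) mod 16) = rotl(K, 11) = 0x7535
k_3 = rotl(K, (1*3+9) mod 16) = rotl(K, 12) = 0xEA6A
k_4 = rotl(K, (1*4+9) mod 16) = rotl(K, 13) = 0xD4D5
k_5 = rotl(K, (1*5+9) mod 16) = rotl(K, 14) = 0xA9AB

0xA9AB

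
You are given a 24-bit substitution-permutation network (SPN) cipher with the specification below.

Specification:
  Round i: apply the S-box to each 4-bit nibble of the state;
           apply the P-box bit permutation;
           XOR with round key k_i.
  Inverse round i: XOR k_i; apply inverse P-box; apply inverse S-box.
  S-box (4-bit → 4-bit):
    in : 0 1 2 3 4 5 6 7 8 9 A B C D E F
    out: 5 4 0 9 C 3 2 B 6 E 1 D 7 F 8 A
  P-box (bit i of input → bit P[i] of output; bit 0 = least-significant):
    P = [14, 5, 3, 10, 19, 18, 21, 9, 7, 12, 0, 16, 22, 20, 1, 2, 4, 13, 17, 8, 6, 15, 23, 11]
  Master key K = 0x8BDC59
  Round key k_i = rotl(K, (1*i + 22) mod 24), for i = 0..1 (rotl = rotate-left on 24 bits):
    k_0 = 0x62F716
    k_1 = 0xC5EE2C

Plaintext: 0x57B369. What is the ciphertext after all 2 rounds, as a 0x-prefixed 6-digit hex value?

s_0 = plaintext = 0x57B369
s_1 = Round(s_0, k_0) = 0x2752E8
s_2 = Round(s_1, k_1) = 0x95CD14

0x95CD14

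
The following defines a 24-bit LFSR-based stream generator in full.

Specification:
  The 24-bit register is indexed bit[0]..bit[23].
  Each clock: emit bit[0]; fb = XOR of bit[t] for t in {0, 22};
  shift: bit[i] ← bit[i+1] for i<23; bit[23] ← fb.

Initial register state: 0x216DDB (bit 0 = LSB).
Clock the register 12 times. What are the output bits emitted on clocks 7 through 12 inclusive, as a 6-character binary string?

reg_0 = 0x216DDB
clock 1: out=1, reg = 0x90B6ED
clock 2: out=1, reg = 0xC85B76
clock 3: out=0, reg = 0xE42DBB
clock 4: out=1, reg = 0x7216DD
clock 5: out=1, reg = 0x390B6E
clock 6: out=0, reg = 0x1C85B7
clock 7: out=1, reg = 0x8E42DB
clock 8: out=1, reg = 0xC7216D
clock 9: out=1, reg = 0x6390B6
clock 10: out=0, reg = 0xB1C85B
clock 11: out=1, reg = 0xD8E42D
clock 12: out=1, reg = 0x6C7216

111011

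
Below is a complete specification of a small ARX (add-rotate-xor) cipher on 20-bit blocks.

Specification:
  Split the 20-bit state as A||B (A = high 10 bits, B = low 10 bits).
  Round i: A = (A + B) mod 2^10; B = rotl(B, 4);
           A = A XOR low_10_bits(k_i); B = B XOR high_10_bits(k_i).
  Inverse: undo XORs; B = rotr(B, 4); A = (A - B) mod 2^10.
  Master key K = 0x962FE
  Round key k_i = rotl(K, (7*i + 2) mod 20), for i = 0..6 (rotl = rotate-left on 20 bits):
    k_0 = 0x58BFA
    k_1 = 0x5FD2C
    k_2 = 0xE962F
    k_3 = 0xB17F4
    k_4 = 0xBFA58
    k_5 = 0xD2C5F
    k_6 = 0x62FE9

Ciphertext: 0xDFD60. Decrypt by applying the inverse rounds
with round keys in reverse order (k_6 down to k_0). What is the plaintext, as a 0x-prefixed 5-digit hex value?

0x5037F

s_0 = ciphertext = 0xDFD60
s_1 = InvRound(s_0, k_6) = 0x722CE
s_2 = InvRound(s_1, k_5) = 0x0FD58
s_3 = InvRound(s_2, k_4) = 0x2B5BA
s_4 = InvRound(s_3, k_3) = 0xD8BF7
s_5 = InvRound(s_4, k_2) = 0x32085
s_6 = InvRound(s_5, k_1) = 0xD169F
s_7 = InvRound(s_6, k_0) = 0x5037F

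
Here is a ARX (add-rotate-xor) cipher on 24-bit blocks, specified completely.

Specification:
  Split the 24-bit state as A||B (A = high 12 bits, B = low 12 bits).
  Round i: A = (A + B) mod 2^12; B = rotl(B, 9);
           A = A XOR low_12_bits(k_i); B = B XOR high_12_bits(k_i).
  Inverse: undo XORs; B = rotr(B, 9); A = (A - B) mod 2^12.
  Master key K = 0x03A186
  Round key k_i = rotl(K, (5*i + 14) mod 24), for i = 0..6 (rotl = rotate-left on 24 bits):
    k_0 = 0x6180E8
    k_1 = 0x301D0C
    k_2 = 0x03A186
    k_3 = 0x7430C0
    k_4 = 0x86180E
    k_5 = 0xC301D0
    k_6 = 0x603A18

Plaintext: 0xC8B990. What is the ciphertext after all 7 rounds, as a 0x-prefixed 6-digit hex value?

s_0 = plaintext = 0xC8B990
s_1 = Round(s_0, k_0) = 0x6F372A
s_2 = Round(s_1, k_1) = 0x3117E4
s_3 = Round(s_2, k_2) = 0xB738C6
s_4 = Round(s_3, k_3) = 0x4F9A5B
s_5 = Round(s_4, k_4) = 0x75AF2A
s_6 = Round(s_5, k_5) = 0x7549D5
s_7 = Round(s_6, k_6) = 0xB31D39

0xB31D39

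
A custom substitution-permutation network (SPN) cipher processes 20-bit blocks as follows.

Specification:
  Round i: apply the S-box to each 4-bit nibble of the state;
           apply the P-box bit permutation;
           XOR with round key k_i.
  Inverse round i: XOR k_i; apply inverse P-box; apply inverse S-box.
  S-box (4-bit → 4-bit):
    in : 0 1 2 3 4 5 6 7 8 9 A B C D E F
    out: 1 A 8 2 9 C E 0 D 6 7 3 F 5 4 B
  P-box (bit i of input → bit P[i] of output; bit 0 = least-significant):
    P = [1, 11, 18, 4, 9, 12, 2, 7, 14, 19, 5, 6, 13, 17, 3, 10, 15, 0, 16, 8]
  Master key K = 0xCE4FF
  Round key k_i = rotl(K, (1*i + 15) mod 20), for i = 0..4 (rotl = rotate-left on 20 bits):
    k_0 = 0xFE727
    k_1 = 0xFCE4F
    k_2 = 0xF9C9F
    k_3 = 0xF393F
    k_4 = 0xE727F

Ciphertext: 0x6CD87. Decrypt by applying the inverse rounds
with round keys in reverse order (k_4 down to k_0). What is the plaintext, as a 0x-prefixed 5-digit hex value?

0x7046C

s_0 = ciphertext = 0x6CD87
s_1 = InvRound(s_0, k_4) = 0x486F1
s_2 = InvRound(s_1, k_3) = 0x8C1CB
s_3 = InvRound(s_2, k_2) = 0x51496
s_4 = InvRound(s_3, k_1) = 0xB9FF1
s_5 = InvRound(s_4, k_0) = 0x7046C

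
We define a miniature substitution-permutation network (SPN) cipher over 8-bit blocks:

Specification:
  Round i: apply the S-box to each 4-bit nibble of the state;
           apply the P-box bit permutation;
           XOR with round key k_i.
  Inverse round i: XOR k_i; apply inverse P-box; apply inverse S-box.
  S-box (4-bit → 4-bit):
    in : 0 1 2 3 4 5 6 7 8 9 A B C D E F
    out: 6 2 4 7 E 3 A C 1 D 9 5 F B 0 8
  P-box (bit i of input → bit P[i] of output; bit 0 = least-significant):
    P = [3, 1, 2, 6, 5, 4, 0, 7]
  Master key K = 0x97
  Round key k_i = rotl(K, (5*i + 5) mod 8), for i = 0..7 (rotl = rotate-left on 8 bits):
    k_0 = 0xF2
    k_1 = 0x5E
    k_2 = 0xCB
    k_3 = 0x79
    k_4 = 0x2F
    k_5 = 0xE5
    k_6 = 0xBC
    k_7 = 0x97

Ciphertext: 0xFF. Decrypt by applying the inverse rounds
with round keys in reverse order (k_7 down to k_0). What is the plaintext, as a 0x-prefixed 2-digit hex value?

s_0 = ciphertext = 0xFF
s_1 = InvRound(s_0, k_7) = 0x8A
s_2 = InvRound(s_1, k_6) = 0x50
s_3 = InvRound(s_2, k_5) = 0xC2
s_4 = InvRound(s_3, k_4) = 0x99
s_5 = InvRound(s_4, k_3) = 0xAF
s_6 = InvRound(s_5, k_2) = 0x87
s_7 = InvRound(s_6, k_1) = 0x4A
s_8 = InvRound(s_7, k_0) = 0xD8

0xD8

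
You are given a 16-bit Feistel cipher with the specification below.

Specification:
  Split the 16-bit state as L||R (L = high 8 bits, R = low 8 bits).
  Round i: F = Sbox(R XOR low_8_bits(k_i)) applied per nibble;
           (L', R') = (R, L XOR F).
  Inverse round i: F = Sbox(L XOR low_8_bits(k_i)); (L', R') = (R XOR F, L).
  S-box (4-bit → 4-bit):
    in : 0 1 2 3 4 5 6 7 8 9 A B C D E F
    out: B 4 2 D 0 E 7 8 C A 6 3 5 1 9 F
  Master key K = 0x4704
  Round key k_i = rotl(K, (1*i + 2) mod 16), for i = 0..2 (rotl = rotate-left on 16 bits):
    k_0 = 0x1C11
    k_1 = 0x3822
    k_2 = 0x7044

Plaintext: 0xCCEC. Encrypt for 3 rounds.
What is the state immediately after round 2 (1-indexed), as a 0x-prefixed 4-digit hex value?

0x3DA3

s_0 = plaintext = 0xCCEC
s_1 = Round(s_0, k_0) = 0xEC3D
s_2 = Round(s_1, k_1) = 0x3DA3
s_3 = Round(s_2, k_2) = 0xA3A5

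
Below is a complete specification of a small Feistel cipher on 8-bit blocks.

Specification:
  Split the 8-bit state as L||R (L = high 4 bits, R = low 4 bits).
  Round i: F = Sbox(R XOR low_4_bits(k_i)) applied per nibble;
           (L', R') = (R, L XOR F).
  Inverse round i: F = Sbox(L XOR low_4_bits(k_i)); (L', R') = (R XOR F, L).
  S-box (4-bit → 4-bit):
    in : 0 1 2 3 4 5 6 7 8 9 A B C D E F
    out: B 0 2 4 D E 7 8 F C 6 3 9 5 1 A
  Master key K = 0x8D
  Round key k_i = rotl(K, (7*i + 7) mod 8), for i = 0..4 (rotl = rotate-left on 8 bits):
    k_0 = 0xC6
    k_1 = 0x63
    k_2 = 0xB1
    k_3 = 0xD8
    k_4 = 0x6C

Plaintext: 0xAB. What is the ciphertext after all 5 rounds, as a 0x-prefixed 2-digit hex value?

s_0 = plaintext = 0xAB
s_1 = Round(s_0, k_0) = 0xBF
s_2 = Round(s_1, k_1) = 0xF2
s_3 = Round(s_2, k_2) = 0x2B
s_4 = Round(s_3, k_3) = 0xB6
s_5 = Round(s_4, k_4) = 0x6D

0x6D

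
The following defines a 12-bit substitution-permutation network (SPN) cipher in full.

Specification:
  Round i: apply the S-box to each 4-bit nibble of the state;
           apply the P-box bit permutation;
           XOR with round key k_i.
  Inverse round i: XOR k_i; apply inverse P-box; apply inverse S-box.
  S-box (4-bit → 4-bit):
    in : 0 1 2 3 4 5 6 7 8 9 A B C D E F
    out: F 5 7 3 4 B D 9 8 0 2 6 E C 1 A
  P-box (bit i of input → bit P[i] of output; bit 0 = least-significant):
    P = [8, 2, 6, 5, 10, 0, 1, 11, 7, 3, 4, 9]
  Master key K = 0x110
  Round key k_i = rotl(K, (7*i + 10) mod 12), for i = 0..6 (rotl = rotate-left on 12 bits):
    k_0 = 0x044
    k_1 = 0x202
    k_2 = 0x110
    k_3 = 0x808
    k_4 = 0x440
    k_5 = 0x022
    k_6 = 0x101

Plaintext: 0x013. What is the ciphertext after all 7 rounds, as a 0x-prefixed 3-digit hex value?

0xC10

s_0 = plaintext = 0x013
s_1 = Round(s_0, k_0) = 0x7DA
s_2 = Round(s_1, k_1) = 0x884
s_3 = Round(s_2, k_2) = 0xB50
s_4 = Round(s_3, k_3) = 0x575
s_5 = Round(s_4, k_4) = 0xBEC
s_6 = Round(s_5, k_5) = 0x45E
s_7 = Round(s_6, k_6) = 0xC10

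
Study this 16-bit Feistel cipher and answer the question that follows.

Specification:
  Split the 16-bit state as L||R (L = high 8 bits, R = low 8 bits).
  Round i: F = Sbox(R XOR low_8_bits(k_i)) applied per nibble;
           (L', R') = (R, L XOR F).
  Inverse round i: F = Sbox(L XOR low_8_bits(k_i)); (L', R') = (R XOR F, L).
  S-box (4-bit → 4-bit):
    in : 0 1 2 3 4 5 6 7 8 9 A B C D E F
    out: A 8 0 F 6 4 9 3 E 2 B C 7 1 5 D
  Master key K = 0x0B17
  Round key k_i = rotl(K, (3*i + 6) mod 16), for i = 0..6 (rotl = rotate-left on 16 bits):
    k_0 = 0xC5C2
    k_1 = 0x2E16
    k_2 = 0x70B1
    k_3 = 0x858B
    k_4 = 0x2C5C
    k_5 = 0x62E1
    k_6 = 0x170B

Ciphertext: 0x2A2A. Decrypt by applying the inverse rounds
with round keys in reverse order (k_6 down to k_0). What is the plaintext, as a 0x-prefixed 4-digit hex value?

0xBA27

s_0 = ciphertext = 0x2A2A
s_1 = InvRound(s_0, k_6) = 0x222A
s_2 = InvRound(s_1, k_5) = 0x5522
s_3 = InvRound(s_2, k_4) = 0x8055
s_4 = InvRound(s_3, k_3) = 0xF980
s_5 = InvRound(s_4, k_2) = 0xEEF9
s_6 = InvRound(s_5, k_1) = 0x27EE
s_7 = InvRound(s_6, k_0) = 0xBA27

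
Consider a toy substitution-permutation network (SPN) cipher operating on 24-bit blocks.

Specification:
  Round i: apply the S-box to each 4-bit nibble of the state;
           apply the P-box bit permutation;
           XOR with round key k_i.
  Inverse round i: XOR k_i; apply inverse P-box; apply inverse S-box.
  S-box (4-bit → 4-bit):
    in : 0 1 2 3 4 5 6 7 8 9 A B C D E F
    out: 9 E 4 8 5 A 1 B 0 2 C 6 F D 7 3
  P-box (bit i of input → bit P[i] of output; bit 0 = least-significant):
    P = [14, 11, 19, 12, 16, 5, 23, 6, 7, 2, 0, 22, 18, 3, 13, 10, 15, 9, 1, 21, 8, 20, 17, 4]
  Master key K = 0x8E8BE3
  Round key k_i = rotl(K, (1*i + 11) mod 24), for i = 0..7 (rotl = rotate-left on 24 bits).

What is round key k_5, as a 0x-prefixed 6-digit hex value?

0xE38E8B

K = 0x8E8BE3
k_0 = rotl(K, (1*0+11) mod 24) = rotl(K, 11) = 0x5F1C74
k_1 = rotl(K, (1*1+11) mod 24) = rotl(K, 12) = 0xBE38E8
k_2 = rotl(K, (1*2+11) mod 24) = rotl(K, 13) = 0x7C71D1
k_3 = rotl(K, (1*3+11) mod 24) = rotl(K, 14) = 0xF8E3A2
k_4 = rotl(K, (1*4+11) mod 24) = rotl(K, 15) = 0xF1C745
k_5 = rotl(K, (1*5+11) mod 24) = rotl(K, 16) = 0xE38E8B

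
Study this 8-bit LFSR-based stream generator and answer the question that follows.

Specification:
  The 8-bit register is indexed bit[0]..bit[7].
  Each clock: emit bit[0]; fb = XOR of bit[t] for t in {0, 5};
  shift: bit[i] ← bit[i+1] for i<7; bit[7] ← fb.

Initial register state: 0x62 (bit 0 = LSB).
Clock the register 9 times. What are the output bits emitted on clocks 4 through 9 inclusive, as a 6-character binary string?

001101

reg_0 = 0x62
clock 1: out=0, reg = 0xB1
clock 2: out=1, reg = 0x58
clock 3: out=0, reg = 0x2C
clock 4: out=0, reg = 0x96
clock 5: out=0, reg = 0x4B
clock 6: out=1, reg = 0xA5
clock 7: out=1, reg = 0x52
clock 8: out=0, reg = 0x29
clock 9: out=1, reg = 0x14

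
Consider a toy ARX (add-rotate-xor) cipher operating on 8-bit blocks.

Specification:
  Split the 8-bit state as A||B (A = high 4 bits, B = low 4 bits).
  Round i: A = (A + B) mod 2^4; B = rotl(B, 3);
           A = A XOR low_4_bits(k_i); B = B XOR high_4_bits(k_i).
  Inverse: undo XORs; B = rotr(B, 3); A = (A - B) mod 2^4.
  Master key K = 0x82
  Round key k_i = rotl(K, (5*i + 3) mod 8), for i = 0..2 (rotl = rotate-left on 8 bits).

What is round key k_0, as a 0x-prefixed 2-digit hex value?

0x14

K = 0x82
k_0 = rotl(K, (5*0+3) mod 8) = rotl(K, 3) = 0x14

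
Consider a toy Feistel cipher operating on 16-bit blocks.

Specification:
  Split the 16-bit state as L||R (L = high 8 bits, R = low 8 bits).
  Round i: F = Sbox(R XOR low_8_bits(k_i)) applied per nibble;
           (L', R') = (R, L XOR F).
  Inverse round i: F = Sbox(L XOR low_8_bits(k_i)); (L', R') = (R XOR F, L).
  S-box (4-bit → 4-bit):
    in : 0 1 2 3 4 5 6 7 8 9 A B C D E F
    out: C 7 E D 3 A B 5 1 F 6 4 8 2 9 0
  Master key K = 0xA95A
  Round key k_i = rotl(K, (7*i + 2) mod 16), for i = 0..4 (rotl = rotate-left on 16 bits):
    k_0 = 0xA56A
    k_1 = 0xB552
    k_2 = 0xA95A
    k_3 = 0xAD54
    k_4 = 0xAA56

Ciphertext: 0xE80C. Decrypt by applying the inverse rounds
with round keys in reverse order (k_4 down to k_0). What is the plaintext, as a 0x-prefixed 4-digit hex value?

0x0A6D

s_0 = ciphertext = 0xE80C
s_1 = InvRound(s_0, k_4) = 0x45E8
s_2 = InvRound(s_1, k_3) = 0x9F45
s_3 = InvRound(s_2, k_2) = 0xCF9F
s_4 = InvRound(s_3, k_1) = 0x6DCF
s_5 = InvRound(s_4, k_0) = 0x0A6D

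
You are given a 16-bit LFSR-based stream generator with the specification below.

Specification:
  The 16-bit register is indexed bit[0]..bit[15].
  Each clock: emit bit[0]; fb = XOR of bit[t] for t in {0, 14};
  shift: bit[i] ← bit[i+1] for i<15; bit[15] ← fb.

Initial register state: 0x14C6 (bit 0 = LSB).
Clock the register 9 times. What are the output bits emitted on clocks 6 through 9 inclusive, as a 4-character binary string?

0110

reg_0 = 0x14C6
clock 1: out=0, reg = 0x0A63
clock 2: out=1, reg = 0x8531
clock 3: out=1, reg = 0xC298
clock 4: out=0, reg = 0xE14C
clock 5: out=0, reg = 0xF0A6
clock 6: out=0, reg = 0xF853
clock 7: out=1, reg = 0x7C29
clock 8: out=1, reg = 0x3E14
clock 9: out=0, reg = 0x1F0A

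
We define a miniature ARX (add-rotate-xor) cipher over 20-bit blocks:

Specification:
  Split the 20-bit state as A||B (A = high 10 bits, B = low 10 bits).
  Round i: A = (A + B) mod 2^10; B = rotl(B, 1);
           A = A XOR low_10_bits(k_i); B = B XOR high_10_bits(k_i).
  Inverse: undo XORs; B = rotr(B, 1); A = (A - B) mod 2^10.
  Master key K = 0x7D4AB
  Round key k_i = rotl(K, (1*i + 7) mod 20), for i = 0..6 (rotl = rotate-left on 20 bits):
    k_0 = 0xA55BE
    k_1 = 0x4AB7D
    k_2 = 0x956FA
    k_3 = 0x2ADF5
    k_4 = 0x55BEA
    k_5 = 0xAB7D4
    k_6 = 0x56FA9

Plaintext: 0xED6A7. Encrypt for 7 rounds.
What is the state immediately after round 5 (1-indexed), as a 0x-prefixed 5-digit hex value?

0x215AB

s_0 = plaintext = 0xED6A7
s_1 = Round(s_0, k_0) = 0xF8BDA
s_2 = Round(s_1, k_1) = 0x3069F
s_3 = Round(s_2, k_2) = 0x66B6A
s_4 = Round(s_3, k_3) = 0x3C67E
s_5 = Round(s_4, k_4) = 0x215AB
s_6 = Round(s_5, k_5) = 0x791FB
s_7 = Round(s_6, k_6) = 0x1DAAD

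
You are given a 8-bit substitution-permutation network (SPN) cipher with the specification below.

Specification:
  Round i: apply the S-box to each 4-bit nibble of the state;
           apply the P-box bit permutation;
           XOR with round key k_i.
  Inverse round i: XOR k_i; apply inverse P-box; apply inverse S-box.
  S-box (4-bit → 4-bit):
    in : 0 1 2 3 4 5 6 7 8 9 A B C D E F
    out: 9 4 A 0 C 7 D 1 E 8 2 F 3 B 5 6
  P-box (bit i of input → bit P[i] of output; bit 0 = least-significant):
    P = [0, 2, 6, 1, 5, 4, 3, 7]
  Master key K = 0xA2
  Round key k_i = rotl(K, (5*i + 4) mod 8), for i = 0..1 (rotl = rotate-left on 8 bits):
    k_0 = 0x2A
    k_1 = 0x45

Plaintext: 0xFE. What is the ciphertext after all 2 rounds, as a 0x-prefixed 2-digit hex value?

s_0 = plaintext = 0xFE
s_1 = Round(s_0, k_0) = 0x73
s_2 = Round(s_1, k_1) = 0x65

0x65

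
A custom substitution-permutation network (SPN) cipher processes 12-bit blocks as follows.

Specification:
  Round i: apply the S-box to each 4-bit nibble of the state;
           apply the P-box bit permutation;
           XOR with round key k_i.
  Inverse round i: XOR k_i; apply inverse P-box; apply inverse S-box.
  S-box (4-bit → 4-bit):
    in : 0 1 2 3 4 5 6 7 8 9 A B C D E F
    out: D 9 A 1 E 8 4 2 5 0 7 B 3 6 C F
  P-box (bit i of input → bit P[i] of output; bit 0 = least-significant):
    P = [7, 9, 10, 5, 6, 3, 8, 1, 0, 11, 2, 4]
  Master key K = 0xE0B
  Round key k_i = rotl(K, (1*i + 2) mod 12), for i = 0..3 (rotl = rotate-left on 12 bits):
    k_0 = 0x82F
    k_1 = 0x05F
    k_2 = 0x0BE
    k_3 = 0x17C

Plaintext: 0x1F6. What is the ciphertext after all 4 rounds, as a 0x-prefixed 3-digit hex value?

0x343

s_0 = plaintext = 0x1F6
s_1 = Round(s_0, k_0) = 0xD74
s_2 = Round(s_1, k_1) = 0xE73
s_3 = Round(s_2, k_2) = 0x022
s_4 = Round(s_3, k_3) = 0x343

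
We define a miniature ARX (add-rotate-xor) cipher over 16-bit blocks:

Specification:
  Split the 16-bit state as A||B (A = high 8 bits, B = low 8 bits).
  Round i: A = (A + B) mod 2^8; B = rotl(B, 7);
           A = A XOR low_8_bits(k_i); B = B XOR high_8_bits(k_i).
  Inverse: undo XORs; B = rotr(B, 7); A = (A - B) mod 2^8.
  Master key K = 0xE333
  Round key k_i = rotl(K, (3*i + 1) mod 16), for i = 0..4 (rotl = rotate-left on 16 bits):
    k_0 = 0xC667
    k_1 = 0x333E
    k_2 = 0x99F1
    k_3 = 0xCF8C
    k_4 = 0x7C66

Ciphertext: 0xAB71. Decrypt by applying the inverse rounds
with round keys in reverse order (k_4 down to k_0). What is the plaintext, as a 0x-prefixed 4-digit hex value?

s_0 = ciphertext = 0xAB71
s_1 = InvRound(s_0, k_4) = 0xB31A
s_2 = InvRound(s_1, k_3) = 0x94AB
s_3 = InvRound(s_2, k_2) = 0x0164
s_4 = InvRound(s_3, k_1) = 0x91AE
s_5 = InvRound(s_4, k_0) = 0x26D0

0x26D0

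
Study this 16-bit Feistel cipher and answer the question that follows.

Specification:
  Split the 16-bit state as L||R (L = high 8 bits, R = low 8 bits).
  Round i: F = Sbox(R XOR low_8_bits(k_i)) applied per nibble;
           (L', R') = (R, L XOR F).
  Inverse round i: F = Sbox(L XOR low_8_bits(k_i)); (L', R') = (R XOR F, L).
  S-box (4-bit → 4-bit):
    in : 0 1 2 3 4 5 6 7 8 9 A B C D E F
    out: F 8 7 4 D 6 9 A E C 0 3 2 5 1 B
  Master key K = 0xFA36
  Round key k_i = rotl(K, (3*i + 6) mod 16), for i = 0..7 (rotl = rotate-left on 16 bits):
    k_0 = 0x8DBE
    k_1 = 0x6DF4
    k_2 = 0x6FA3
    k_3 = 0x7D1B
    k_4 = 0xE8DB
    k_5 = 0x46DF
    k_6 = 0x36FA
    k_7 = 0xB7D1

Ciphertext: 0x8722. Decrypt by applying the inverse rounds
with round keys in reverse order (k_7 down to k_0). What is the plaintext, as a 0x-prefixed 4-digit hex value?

0x1FF8

s_0 = ciphertext = 0x8722
s_1 = InvRound(s_0, k_7) = 0x4B87
s_2 = InvRound(s_1, k_6) = 0xBF4B
s_3 = InvRound(s_2, k_5) = 0xD4BF
s_4 = InvRound(s_3, k_4) = 0x44D4
s_5 = InvRound(s_4, k_3) = 0xBF44
s_6 = InvRound(s_5, k_2) = 0xC6BF
s_7 = InvRound(s_6, k_1) = 0xF8C6
s_8 = InvRound(s_7, k_0) = 0x1FF8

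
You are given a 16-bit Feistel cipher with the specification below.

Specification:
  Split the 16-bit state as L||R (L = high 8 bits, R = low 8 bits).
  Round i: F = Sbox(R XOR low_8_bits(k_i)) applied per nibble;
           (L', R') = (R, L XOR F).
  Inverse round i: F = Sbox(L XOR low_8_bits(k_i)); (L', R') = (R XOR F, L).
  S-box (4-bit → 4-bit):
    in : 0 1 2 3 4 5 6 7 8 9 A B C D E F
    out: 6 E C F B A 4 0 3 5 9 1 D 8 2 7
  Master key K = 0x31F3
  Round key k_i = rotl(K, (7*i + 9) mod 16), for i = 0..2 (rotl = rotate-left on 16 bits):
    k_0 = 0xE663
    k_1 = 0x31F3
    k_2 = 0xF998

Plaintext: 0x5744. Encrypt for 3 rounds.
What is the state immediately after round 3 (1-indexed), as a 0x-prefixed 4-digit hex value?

s_0 = plaintext = 0x5744
s_1 = Round(s_0, k_0) = 0x4497
s_2 = Round(s_1, k_1) = 0x970F
s_3 = Round(s_2, k_2) = 0x0FC7

0x0FC7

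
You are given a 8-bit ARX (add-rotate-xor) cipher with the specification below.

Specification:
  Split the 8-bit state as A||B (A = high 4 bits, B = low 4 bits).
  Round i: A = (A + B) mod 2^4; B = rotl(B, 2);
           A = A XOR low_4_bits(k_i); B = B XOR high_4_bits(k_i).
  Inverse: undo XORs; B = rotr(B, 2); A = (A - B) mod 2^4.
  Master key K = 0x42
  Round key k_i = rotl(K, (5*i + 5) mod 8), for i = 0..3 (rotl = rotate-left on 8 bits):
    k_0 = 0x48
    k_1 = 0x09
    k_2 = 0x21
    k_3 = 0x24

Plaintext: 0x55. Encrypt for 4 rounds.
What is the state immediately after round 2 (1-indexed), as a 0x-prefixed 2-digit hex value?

s_0 = plaintext = 0x55
s_1 = Round(s_0, k_0) = 0x21
s_2 = Round(s_1, k_1) = 0xA4
s_3 = Round(s_2, k_2) = 0xF3
s_4 = Round(s_3, k_3) = 0x6E

0xA4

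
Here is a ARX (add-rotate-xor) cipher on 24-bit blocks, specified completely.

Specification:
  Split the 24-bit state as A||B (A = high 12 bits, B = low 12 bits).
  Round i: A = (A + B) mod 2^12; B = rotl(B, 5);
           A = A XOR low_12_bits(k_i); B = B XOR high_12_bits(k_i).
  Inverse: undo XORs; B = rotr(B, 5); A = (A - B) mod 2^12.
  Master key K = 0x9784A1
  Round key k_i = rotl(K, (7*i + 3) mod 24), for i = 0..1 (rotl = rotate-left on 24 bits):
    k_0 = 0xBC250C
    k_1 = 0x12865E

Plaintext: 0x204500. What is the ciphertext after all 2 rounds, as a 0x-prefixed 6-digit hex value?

s_0 = plaintext = 0x204500
s_1 = Round(s_0, k_0) = 0x208BC8
s_2 = Round(s_1, k_1) = 0xB8E83F

0xB8E83F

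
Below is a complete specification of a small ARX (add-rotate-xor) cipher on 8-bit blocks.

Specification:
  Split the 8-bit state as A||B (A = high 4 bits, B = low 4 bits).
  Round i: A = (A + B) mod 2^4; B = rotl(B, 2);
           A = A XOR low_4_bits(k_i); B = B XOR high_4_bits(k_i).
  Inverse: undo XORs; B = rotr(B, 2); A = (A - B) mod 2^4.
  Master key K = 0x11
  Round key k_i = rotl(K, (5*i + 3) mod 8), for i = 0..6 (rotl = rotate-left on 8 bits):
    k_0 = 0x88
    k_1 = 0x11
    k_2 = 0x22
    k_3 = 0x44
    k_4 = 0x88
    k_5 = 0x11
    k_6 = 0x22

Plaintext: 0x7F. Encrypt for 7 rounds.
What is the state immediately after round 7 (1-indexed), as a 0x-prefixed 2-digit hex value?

0xBE

s_0 = plaintext = 0x7F
s_1 = Round(s_0, k_0) = 0xE7
s_2 = Round(s_1, k_1) = 0x4C
s_3 = Round(s_2, k_2) = 0x21
s_4 = Round(s_3, k_3) = 0x70
s_5 = Round(s_4, k_4) = 0xF8
s_6 = Round(s_5, k_5) = 0x63
s_7 = Round(s_6, k_6) = 0xBE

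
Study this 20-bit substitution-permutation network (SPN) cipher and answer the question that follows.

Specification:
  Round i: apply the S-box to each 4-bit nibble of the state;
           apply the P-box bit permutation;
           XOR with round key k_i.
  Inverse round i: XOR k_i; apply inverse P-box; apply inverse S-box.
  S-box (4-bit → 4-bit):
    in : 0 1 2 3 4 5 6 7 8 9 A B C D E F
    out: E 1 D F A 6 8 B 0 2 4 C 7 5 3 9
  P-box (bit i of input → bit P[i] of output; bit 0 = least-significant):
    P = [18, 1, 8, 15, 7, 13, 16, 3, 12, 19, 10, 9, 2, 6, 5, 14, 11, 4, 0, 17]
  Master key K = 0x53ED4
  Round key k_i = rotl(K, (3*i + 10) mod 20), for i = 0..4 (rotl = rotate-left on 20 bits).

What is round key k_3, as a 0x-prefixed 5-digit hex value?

0x29F6A

K = 0x53ED4
k_0 = rotl(K, (3*0+10) mod 20) = rotl(K, 10) = 0xB514F
k_1 = rotl(K, (3*1+10) mod 20) = rotl(K, 13) = 0xA8A7D
k_2 = rotl(K, (3*2+10) mod 20) = rotl(K, 16) = 0x453ED
k_3 = rotl(K, (3*3+10) mod 20) = rotl(K, 19) = 0x29F6A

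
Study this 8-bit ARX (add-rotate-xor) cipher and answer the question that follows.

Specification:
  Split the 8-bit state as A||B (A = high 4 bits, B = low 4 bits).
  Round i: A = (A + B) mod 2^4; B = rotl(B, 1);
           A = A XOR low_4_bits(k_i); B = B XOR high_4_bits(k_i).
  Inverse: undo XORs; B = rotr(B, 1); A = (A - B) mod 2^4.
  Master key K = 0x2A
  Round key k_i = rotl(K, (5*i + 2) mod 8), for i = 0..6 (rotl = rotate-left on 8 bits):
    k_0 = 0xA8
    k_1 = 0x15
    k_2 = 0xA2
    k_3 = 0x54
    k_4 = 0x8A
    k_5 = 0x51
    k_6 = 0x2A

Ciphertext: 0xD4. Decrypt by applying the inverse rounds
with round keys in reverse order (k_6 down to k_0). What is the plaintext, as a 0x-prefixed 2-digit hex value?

s_0 = ciphertext = 0xD4
s_1 = InvRound(s_0, k_6) = 0x43
s_2 = InvRound(s_1, k_5) = 0x23
s_3 = InvRound(s_2, k_4) = 0xBD
s_4 = InvRound(s_3, k_3) = 0xB4
s_5 = InvRound(s_4, k_2) = 0x27
s_6 = InvRound(s_5, k_1) = 0x43
s_7 = InvRound(s_6, k_0) = 0x0C

0x0C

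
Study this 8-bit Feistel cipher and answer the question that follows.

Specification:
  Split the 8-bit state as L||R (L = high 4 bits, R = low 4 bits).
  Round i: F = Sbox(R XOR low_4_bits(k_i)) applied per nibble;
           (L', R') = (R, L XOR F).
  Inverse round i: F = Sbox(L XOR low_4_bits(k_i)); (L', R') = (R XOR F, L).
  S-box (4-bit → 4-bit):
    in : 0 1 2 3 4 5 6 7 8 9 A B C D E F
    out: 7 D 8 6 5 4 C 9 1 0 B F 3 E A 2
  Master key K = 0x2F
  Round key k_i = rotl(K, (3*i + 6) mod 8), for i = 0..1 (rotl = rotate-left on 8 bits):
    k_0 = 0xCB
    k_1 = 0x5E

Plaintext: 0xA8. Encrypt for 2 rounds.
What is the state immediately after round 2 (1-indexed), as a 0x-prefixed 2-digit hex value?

s_0 = plaintext = 0xA8
s_1 = Round(s_0, k_0) = 0x8C
s_2 = Round(s_1, k_1) = 0xC0

0xC0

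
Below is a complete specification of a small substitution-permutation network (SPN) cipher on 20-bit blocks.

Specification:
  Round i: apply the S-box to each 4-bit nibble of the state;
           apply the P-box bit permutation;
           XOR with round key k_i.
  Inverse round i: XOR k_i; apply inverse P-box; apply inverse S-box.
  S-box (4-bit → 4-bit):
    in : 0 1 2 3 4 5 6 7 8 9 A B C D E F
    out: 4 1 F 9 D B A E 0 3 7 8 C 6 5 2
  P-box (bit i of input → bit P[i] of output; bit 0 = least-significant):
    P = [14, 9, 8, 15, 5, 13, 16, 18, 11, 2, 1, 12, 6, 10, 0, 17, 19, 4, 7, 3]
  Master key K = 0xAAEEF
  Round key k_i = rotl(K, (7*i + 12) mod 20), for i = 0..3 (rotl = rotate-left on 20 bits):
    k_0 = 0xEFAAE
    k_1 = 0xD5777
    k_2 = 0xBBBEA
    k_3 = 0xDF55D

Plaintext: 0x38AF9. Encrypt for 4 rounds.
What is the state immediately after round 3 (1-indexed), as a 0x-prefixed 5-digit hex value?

0x8A465

s_0 = plaintext = 0x38AF9
s_1 = Round(s_0, k_0) = 0x690A0
s_2 = Round(s_1, k_1) = 0xC720D
s_3 = Round(s_2, k_2) = 0x8A465
s_4 = Round(s_3, k_3) = 0x90B1E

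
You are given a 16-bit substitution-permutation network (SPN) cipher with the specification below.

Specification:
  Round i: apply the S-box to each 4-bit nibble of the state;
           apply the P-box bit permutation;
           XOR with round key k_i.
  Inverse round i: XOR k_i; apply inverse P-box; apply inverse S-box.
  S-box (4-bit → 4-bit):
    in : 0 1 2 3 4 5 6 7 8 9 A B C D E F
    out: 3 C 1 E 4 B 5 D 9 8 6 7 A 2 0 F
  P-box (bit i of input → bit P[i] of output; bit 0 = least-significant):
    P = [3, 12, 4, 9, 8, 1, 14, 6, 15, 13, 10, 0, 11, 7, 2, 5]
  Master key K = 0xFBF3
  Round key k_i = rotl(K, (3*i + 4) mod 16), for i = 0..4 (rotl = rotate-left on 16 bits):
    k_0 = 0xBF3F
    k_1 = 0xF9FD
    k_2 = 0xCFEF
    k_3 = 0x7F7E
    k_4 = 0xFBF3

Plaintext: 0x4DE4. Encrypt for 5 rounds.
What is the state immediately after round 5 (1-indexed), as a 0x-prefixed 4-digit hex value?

s_0 = plaintext = 0x4DE4
s_1 = Round(s_0, k_0) = 0x9F2B
s_2 = Round(s_1, k_1) = 0x4CC4
s_3 = Round(s_2, k_2) = 0xEFB8
s_4 = Round(s_3, k_3) = 0x9875
s_5 = Round(s_4, k_4) = 0x289A

0x289A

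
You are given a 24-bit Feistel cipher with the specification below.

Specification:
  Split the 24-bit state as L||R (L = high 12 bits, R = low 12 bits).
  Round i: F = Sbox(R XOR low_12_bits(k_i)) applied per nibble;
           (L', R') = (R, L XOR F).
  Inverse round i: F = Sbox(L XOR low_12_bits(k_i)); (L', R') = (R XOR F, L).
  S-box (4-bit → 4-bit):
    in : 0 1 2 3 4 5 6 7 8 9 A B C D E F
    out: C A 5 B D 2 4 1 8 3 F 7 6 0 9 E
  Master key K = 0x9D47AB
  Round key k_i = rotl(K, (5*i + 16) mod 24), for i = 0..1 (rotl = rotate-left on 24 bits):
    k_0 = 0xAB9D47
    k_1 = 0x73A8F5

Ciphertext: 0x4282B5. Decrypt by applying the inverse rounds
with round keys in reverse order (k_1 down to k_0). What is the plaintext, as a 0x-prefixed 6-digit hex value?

s_0 = ciphertext = 0x4282B5
s_1 = InvRound(s_0, k_1) = 0x4B5428
s_2 = InvRound(s_1, k_0) = 0x7CD4B5

0x7CD4B5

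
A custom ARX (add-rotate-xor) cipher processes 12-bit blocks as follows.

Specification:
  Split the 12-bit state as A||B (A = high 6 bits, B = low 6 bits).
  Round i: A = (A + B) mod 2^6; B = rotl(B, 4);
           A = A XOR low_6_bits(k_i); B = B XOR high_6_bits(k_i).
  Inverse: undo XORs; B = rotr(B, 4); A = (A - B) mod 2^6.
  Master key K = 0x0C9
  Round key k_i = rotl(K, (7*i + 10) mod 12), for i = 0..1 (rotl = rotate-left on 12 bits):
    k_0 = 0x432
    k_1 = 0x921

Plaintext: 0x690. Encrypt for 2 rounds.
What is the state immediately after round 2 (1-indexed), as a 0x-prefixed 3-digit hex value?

0x361

s_0 = plaintext = 0x690
s_1 = Round(s_0, k_0) = 0x614
s_2 = Round(s_1, k_1) = 0x361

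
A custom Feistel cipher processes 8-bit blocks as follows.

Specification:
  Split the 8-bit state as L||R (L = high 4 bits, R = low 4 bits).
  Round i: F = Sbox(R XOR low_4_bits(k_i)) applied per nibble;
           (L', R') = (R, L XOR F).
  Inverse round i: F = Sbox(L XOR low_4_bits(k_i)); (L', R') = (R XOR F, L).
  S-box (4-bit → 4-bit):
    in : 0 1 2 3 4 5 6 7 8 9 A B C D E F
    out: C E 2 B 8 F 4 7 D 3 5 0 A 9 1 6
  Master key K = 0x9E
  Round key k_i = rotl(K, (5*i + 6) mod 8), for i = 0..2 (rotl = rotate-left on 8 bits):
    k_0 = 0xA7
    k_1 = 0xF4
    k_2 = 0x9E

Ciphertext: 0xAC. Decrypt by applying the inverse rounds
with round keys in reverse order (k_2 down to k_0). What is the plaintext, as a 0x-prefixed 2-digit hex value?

0xA6

s_0 = ciphertext = 0xAC
s_1 = InvRound(s_0, k_2) = 0x4A
s_2 = InvRound(s_1, k_1) = 0x64
s_3 = InvRound(s_2, k_0) = 0xA6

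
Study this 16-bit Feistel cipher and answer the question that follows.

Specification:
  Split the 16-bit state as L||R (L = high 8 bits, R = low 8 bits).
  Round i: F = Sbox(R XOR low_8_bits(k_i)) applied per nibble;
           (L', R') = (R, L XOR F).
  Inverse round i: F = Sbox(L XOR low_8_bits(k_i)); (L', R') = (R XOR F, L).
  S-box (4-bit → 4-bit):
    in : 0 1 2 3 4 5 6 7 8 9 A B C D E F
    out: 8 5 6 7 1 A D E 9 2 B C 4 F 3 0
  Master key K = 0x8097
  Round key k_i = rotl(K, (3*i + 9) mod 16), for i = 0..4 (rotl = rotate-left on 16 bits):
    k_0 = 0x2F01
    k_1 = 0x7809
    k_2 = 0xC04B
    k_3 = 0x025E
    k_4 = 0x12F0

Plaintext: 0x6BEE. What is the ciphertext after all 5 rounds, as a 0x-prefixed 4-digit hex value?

s_0 = plaintext = 0x6BEE
s_1 = Round(s_0, k_0) = 0xEE5B
s_2 = Round(s_1, k_1) = 0x5B48
s_3 = Round(s_2, k_2) = 0x48DC
s_4 = Round(s_3, k_3) = 0xDCDE
s_5 = Round(s_4, k_4) = 0xDEBF

0xDEBF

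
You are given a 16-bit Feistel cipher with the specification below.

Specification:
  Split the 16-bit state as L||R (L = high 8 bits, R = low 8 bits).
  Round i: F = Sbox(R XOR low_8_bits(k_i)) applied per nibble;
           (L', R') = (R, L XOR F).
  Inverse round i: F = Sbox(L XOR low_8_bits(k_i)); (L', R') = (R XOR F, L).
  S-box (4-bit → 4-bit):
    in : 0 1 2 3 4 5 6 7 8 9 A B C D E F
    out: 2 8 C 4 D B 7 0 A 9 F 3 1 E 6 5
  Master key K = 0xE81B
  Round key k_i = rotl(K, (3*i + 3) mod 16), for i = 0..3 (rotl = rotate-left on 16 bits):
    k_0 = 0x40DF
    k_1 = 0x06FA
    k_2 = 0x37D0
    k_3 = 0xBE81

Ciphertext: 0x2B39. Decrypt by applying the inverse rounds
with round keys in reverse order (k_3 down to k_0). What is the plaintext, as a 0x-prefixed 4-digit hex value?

s_0 = ciphertext = 0x2B39
s_1 = InvRound(s_0, k_3) = 0xC62B
s_2 = InvRound(s_1, k_2) = 0xACC6
s_3 = InvRound(s_2, k_1) = 0x71AC
s_4 = InvRound(s_3, k_0) = 0x5A71

0x5A71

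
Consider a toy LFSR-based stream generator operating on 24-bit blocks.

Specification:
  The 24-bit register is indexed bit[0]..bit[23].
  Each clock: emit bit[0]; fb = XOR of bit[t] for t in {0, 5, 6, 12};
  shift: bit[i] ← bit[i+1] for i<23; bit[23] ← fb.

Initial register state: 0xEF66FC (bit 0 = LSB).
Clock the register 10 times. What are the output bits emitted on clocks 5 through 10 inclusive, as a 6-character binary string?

111101

reg_0 = 0xEF66FC
clock 1: out=0, reg = 0x77B37E
clock 2: out=0, reg = 0xBBD9BF
clock 3: out=1, reg = 0xDDECDF
clock 4: out=1, reg = 0x6EF66F
clock 5: out=1, reg = 0x377B37
clock 6: out=1, reg = 0x9BBD9B
clock 7: out=1, reg = 0x4DDECD
clock 8: out=1, reg = 0xA6EF66
clock 9: out=0, reg = 0x5377B3
clock 10: out=1, reg = 0xA9BBD9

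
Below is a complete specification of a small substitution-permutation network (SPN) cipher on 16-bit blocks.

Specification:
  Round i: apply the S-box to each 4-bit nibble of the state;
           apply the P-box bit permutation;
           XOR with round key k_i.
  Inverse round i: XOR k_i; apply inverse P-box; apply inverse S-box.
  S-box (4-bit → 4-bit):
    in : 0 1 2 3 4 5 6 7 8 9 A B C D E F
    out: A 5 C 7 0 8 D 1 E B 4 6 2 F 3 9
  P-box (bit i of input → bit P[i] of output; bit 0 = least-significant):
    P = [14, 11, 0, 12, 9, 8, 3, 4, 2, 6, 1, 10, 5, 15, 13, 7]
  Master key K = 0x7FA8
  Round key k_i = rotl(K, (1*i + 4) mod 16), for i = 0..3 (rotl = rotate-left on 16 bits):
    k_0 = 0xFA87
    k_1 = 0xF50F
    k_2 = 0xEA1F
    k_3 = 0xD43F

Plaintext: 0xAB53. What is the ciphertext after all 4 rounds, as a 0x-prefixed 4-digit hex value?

s_0 = plaintext = 0xAB53
s_1 = Round(s_0, k_0) = 0x92D4
s_2 = Round(s_1, k_1) = 0x72B5
s_3 = Round(s_2, k_2) = 0xFF35
s_4 = Round(s_3, k_3) = 0xC393

0xC393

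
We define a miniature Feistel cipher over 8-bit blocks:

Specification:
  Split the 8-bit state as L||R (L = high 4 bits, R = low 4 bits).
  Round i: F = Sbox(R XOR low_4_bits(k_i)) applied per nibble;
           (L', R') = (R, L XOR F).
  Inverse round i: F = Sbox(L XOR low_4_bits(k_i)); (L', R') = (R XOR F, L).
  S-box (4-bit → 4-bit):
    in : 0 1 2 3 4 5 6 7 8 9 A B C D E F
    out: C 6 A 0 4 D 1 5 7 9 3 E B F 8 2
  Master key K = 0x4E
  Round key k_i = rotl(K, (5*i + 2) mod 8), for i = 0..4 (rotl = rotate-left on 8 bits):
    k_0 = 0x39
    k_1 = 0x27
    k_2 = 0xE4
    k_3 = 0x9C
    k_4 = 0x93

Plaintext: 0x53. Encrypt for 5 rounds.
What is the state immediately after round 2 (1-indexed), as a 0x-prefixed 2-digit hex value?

s_0 = plaintext = 0x53
s_1 = Round(s_0, k_0) = 0x36
s_2 = Round(s_1, k_1) = 0x65
s_3 = Round(s_2, k_2) = 0x50
s_4 = Round(s_3, k_3) = 0x0E
s_5 = Round(s_4, k_4) = 0xEF

0x65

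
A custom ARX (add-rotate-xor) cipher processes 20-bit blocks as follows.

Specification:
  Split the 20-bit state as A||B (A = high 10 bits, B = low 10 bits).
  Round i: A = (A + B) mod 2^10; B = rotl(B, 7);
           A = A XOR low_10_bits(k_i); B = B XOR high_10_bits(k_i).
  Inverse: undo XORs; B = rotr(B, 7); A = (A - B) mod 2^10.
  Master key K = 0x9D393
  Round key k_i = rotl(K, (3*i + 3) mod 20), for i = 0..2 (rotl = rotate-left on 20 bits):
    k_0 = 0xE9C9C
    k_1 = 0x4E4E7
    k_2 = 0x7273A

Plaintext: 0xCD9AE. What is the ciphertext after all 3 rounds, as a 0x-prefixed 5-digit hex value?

s_0 = plaintext = 0xCD9AE
s_1 = Round(s_0, k_0) = 0x1E092
s_2 = Round(s_1, k_1) = 0x7B42B
s_3 = Round(s_2, k_2) = 0x4884C

0x4884C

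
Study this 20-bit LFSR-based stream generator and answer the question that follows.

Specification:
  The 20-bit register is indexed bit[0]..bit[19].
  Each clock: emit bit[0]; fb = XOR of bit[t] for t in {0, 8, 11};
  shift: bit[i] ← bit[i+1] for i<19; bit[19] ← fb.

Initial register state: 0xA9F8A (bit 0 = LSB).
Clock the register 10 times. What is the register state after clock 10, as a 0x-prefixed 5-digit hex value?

0x11AA7

reg_0 = 0xA9F8A
clock 1: out=0, reg = 0x54FC5
clock 2: out=1, reg = 0xAA7E2
clock 3: out=0, reg = 0xD53F1
clock 4: out=1, reg = 0x6A9F8
clock 5: out=0, reg = 0x354FC
clock 6: out=0, reg = 0x1AA7E
clock 7: out=0, reg = 0x8D53F
clock 8: out=1, reg = 0x46A9F
clock 9: out=1, reg = 0x2354F
clock 10: out=1, reg = 0x11AA7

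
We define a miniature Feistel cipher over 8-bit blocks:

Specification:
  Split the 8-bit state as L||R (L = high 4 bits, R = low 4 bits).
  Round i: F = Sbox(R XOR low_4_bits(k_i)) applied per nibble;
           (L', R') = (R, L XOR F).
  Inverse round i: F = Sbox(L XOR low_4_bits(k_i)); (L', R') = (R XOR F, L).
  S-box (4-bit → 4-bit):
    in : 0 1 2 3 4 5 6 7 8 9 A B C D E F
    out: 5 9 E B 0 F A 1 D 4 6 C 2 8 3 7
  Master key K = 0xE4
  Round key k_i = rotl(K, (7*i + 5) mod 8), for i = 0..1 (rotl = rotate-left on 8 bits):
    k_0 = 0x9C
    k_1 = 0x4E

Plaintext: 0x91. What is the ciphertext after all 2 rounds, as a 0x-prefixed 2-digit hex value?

s_0 = plaintext = 0x91
s_1 = Round(s_0, k_0) = 0x11
s_2 = Round(s_1, k_1) = 0x16

0x16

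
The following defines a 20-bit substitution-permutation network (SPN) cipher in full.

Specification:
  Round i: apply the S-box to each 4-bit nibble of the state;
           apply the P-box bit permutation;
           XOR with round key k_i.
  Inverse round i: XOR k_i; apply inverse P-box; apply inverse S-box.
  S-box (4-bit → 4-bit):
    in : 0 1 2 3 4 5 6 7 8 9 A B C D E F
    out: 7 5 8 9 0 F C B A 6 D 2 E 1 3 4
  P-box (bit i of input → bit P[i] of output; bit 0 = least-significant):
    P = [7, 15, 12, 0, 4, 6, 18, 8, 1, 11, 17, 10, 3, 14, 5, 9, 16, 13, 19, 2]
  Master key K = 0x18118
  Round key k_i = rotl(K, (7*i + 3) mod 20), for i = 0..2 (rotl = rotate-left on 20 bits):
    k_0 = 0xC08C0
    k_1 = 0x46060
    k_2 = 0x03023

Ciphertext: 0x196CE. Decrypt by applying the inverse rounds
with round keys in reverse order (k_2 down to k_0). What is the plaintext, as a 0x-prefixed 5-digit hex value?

0xAF068

s_0 = ciphertext = 0x196CE
s_1 = InvRound(s_0, k_2) = 0x7A2B7
s_2 = InvRound(s_1, k_1) = 0x381E7
s_3 = InvRound(s_2, k_0) = 0xAF068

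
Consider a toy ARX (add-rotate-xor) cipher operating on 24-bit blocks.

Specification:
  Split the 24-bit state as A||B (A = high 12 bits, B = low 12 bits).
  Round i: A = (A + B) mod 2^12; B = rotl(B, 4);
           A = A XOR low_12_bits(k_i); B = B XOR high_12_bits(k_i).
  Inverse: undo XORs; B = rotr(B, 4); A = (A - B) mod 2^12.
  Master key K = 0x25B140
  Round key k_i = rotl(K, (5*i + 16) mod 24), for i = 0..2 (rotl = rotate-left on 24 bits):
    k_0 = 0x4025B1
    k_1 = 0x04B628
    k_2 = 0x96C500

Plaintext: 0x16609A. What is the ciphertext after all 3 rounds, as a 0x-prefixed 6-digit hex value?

0x8E1F06

s_0 = plaintext = 0x16609A
s_1 = Round(s_0, k_0) = 0x7B1DA2
s_2 = Round(s_1, k_1) = 0x37BA66
s_3 = Round(s_2, k_2) = 0x8E1F06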